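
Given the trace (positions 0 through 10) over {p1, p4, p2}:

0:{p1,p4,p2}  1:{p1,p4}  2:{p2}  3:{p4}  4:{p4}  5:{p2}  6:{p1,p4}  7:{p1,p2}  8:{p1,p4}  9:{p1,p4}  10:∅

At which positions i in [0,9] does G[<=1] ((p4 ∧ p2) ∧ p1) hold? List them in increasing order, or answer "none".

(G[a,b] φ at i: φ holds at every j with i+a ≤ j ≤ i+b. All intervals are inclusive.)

none

Evaluate at each i in [0,9]:
  i=0: ✗ (fails at j=1)
  i=1: ✗ (fails at j=1)
  i=2: ✗ (fails at j=2)
  i=3: ✗ (fails at j=3)
  i=4: ✗ (fails at j=4)
  i=5: ✗ (fails at j=5)
  i=6: ✗ (fails at j=6)
  i=7: ✗ (fails at j=7)
  i=8: ✗ (fails at j=8)
  i=9: ✗ (fails at j=9)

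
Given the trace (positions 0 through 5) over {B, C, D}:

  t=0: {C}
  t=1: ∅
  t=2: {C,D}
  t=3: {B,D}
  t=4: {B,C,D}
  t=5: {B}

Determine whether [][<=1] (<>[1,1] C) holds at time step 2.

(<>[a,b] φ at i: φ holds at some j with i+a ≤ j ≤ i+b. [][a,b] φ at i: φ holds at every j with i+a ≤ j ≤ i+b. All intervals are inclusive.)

No

Check <>[1,1] C at every j in [2,3]:
  j=2: fails (none in [3,3])
  j=3: holds (witness at 4)
Fails at j=2 → formula fails.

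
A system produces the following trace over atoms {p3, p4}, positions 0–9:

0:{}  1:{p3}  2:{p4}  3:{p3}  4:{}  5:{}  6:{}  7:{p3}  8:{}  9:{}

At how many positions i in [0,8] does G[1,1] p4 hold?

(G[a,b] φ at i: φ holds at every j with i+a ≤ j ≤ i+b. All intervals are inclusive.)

Evaluate at each i in [0,8]:
  i=0: ✗ (fails at j=1)
  i=1: ✓ (all of [2,2])
  i=2: ✗ (fails at j=3)
  i=3: ✗ (fails at j=4)
  i=4: ✗ (fails at j=5)
  i=5: ✗ (fails at j=6)
  i=6: ✗ (fails at j=7)
  i=7: ✗ (fails at j=8)
  i=8: ✗ (fails at j=9)
Positions where it holds: {1} → 1.

1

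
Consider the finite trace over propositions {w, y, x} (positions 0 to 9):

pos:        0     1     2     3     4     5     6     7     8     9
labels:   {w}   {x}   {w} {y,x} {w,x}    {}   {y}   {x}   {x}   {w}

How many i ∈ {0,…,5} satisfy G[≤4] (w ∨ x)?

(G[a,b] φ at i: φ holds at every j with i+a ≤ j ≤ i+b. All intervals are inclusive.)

1

Evaluate at each i in [0,5]:
  i=0: ✓ (all of [0,4])
  i=1: ✗ (fails at j=5)
  i=2: ✗ (fails at j=5)
  i=3: ✗ (fails at j=5)
  i=4: ✗ (fails at j=5)
  i=5: ✗ (fails at j=5)
Positions where it holds: {0} → 1.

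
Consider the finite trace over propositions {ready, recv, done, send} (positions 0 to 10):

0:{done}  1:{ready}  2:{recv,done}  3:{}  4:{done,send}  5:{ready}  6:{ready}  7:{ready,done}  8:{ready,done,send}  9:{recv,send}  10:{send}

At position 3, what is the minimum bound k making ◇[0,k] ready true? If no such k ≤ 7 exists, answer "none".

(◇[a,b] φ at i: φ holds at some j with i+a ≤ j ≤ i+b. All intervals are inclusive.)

Scan j = 3,4,… for ready:
  j=3: fails
  j=4: fails
  j=5: holds
First hit at j=5, so smallest k = 5-3 = 2.

2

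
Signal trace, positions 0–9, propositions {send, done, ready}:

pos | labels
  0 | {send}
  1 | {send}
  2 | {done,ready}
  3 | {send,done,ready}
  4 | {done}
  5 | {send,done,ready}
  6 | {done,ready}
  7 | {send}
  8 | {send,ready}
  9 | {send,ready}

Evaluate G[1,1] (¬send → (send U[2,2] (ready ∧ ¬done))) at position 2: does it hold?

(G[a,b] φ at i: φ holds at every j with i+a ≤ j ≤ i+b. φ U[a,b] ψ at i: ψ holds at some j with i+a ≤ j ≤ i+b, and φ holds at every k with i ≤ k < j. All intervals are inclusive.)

Holds

Check (¬send → (send U[2,2] (ready ∧ ¬done))) at every j in [3,3]:
  j=3: antecedent false → ✓
All positions satisfy it → formula holds.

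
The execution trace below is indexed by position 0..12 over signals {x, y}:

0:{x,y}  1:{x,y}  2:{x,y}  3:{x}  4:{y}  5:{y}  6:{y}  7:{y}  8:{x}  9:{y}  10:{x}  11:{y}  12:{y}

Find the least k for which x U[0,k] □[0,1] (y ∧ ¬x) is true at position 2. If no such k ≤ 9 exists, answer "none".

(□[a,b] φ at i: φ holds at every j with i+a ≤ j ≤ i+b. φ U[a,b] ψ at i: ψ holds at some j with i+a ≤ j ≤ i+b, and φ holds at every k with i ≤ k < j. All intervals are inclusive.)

Need earliest j ≥ 2 with □[0,1] (y ∧ ¬x), and x at every k in [2,j-1].
  j=2: rhs fails.
  j=3: rhs fails.
  j=4: rhs holds; lhs holds on [2,3]. k = 2.

2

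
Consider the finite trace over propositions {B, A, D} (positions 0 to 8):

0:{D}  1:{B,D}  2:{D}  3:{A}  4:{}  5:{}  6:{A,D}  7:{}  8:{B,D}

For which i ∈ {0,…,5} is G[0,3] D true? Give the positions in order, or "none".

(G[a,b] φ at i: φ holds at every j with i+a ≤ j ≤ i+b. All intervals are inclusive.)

Evaluate at each i in [0,5]:
  i=0: ✗ (fails at j=3)
  i=1: ✗ (fails at j=3)
  i=2: ✗ (fails at j=3)
  i=3: ✗ (fails at j=3)
  i=4: ✗ (fails at j=4)
  i=5: ✗ (fails at j=5)

none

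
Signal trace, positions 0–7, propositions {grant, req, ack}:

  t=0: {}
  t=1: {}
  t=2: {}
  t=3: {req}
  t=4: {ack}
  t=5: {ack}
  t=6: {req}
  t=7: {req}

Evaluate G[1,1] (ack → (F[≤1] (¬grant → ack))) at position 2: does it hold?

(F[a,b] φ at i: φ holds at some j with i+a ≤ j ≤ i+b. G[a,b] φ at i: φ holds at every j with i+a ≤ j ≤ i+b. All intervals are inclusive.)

Check (ack → (F[≤1] (¬grant → ack))) at every j in [3,3]:
  j=3: antecedent false → ✓
All positions satisfy it → formula holds.

Yes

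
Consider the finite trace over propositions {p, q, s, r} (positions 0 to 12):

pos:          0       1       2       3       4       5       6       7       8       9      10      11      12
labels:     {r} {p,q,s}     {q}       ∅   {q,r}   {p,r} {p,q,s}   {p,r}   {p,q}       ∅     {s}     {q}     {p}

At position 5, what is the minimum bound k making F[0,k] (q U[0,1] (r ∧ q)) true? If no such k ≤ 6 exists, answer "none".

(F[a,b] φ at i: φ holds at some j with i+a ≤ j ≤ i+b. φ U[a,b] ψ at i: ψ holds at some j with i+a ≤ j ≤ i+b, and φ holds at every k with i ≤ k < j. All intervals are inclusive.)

Scan j = 5,6,… for (q U[0,1] (r ∧ q)):
  j=5: fails
  j=6: fails
  j=7: fails
  j=8: fails
  j=9: fails
  j=10: fails
  j=11: fails
No j in [5,11] satisfies it → none.

none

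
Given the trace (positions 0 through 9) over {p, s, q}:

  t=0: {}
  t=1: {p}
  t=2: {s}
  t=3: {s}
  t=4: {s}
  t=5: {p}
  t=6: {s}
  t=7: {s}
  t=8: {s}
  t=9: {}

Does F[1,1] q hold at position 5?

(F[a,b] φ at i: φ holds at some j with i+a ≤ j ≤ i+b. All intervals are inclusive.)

Does not hold

Check q at each j in [6,6]:
  j=6: false
No position in the window satisfies it → formula fails.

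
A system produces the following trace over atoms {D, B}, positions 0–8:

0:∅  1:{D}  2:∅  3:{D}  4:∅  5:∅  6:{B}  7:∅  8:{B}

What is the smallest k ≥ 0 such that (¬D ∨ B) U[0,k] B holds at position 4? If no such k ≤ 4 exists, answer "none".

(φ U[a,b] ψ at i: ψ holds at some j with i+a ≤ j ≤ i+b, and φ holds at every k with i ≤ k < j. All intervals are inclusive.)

2

Need earliest j ≥ 4 with B, and (¬D ∨ B) at every k in [4,j-1].
  j=4: rhs fails.
  j=5: rhs fails.
  j=6: rhs holds; lhs holds on [4,5]. k = 2.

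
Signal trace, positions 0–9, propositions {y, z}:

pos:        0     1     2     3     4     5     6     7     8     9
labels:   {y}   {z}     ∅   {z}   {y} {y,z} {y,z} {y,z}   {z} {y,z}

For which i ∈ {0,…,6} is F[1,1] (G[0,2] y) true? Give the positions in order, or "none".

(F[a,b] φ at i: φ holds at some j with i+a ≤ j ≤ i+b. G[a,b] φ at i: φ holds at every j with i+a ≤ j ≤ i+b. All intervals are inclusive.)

3, 4

Evaluate at each i in [0,6]:
  i=0: ✗ (none in [1,1])
  i=1: ✗ (none in [2,2])
  i=2: ✗ (none in [3,3])
  i=3: ✓ (witness j=4)
  i=4: ✓ (witness j=5)
  i=5: ✗ (none in [6,6])
  i=6: ✗ (none in [7,7])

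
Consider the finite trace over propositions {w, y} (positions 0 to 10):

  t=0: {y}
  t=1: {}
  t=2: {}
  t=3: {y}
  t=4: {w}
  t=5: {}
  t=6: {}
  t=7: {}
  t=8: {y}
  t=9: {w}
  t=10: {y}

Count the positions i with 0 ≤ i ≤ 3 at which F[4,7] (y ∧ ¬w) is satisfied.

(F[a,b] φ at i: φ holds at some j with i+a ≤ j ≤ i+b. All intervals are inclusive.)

Evaluate at each i in [0,3]:
  i=0: ✗ (none in [4,7])
  i=1: ✓ (witness j=8)
  i=2: ✓ (witness j=8)
  i=3: ✓ (witness j=8)
Positions where it holds: {1, 2, 3} → 3.

3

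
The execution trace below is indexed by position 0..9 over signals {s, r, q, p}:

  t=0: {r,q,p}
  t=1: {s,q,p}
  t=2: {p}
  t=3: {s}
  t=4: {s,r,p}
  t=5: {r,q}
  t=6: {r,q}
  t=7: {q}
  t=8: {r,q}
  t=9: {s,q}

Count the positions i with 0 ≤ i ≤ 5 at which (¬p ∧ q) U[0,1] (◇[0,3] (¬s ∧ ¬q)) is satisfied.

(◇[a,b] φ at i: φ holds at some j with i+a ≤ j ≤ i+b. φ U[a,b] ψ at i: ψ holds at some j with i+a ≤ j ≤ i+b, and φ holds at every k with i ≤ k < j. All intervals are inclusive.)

3

Evaluate at each i in [0,5]:
  i=0: ✓ (rhs at j=0)
  i=1: ✓ (rhs at j=1)
  i=2: ✓ (rhs at j=2)
  i=3: ✗ (no rhs in [3,4])
  i=4: ✗ (no rhs in [4,5])
  i=5: ✗ (no rhs in [5,6])
Positions where it holds: {0, 1, 2} → 3.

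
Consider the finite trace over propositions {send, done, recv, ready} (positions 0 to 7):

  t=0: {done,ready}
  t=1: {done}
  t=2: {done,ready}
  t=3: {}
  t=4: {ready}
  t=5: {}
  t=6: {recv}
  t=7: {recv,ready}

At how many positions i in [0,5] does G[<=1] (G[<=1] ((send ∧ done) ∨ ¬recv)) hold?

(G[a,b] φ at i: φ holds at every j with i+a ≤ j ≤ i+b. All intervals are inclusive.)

Evaluate at each i in [0,5]:
  i=0: ✓ (all of [0,1])
  i=1: ✓ (all of [1,2])
  i=2: ✓ (all of [2,3])
  i=3: ✓ (all of [3,4])
  i=4: ✗ (fails at j=5)
  i=5: ✗ (fails at j=5)
Positions where it holds: {0, 1, 2, 3} → 4.

4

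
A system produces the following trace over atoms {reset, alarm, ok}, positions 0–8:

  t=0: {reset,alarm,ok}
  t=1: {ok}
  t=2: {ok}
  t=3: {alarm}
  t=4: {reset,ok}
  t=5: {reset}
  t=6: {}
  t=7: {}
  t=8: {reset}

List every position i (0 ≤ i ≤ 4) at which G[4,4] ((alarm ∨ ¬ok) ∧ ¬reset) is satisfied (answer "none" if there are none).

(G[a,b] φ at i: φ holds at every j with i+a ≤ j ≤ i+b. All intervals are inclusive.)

Evaluate at each i in [0,4]:
  i=0: ✗ (fails at j=4)
  i=1: ✗ (fails at j=5)
  i=2: ✓ (all of [6,6])
  i=3: ✓ (all of [7,7])
  i=4: ✗ (fails at j=8)

2, 3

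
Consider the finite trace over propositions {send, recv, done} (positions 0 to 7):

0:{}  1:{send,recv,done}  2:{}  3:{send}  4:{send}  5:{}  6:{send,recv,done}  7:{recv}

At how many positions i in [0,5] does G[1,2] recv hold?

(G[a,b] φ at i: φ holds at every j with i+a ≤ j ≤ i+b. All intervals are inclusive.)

Evaluate at each i in [0,5]:
  i=0: ✗ (fails at j=2)
  i=1: ✗ (fails at j=2)
  i=2: ✗ (fails at j=3)
  i=3: ✗ (fails at j=4)
  i=4: ✗ (fails at j=5)
  i=5: ✓ (all of [6,7])
Positions where it holds: {5} → 1.

1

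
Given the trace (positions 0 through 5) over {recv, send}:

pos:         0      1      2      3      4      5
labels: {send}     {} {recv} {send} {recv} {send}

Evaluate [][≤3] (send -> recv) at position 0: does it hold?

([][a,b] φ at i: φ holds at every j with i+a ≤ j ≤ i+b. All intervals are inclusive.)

No

Check (send -> recv) at every j in [0,3]:
  j=0: antecedent true; consequent false → ✗
  j=1: antecedent false → ✓
  j=2: antecedent false → ✓
  j=3: antecedent true; consequent false → ✗
Fails at j=0 → formula fails.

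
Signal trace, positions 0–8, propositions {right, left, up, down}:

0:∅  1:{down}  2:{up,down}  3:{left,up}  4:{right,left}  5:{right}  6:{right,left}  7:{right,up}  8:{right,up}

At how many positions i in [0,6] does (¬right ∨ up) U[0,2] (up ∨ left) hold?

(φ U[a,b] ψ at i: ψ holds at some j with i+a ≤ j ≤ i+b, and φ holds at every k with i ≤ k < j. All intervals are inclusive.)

6

Evaluate at each i in [0,6]:
  i=0: ✓ (rhs at j=2; lhs holds on [0,1])
  i=1: ✓ (rhs at j=2; lhs holds on [1,1])
  i=2: ✓ (rhs at j=2)
  i=3: ✓ (rhs at j=3)
  i=4: ✓ (rhs at j=4)
  i=5: ✗ (lhs fails at k=5 before rhs at j=6)
  i=6: ✓ (rhs at j=6)
Positions where it holds: {0, 1, 2, 3, 4, 6} → 6.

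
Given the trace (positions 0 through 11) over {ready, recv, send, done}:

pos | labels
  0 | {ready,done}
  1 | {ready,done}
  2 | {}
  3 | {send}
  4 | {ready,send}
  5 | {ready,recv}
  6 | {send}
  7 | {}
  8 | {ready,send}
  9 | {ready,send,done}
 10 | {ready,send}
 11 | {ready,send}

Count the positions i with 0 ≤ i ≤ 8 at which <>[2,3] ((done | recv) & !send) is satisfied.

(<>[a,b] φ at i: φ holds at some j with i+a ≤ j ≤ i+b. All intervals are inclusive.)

Evaluate at each i in [0,8]:
  i=0: ✗ (none in [2,3])
  i=1: ✗ (none in [3,4])
  i=2: ✓ (witness j=5)
  i=3: ✓ (witness j=5)
  i=4: ✗ (none in [6,7])
  i=5: ✗ (none in [7,8])
  i=6: ✗ (none in [8,9])
  i=7: ✗ (none in [9,10])
  i=8: ✗ (none in [10,11])
Positions where it holds: {2, 3} → 2.

2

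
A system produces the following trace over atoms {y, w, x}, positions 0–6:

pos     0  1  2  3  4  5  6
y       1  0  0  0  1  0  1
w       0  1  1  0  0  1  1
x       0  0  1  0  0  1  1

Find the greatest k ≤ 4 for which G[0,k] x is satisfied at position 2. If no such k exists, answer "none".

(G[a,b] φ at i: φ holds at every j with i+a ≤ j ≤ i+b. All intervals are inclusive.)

0

x must hold from j=2 onward; find where it first fails.
  j=2: holds
  j=3: fails
Holds on [2,2], so largest k = 0.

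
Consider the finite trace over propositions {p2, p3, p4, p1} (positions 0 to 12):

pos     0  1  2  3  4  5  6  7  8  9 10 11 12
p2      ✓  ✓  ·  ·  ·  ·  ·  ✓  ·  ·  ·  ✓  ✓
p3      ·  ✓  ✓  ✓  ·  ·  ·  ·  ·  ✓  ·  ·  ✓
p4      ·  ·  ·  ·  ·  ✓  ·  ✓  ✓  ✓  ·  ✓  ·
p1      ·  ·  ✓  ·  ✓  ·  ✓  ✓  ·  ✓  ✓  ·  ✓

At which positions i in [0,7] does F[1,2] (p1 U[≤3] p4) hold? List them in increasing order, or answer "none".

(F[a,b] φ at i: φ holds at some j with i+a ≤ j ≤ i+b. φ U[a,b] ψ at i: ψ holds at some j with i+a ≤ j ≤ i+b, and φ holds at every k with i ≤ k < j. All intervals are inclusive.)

Evaluate at each i in [0,7]:
  i=0: ✗ (none in [1,2])
  i=1: ✗ (none in [2,3])
  i=2: ✓ (witness j=4)
  i=3: ✓ (witness j=4)
  i=4: ✓ (witness j=5)
  i=5: ✓ (witness j=6)
  i=6: ✓ (witness j=7)
  i=7: ✓ (witness j=8)

2, 3, 4, 5, 6, 7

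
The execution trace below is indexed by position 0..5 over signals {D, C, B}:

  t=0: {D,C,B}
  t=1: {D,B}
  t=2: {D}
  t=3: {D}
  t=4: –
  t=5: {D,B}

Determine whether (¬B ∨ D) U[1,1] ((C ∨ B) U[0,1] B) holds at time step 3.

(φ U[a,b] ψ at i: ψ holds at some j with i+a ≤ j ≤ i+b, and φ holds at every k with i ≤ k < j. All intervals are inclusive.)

Need some j in [4,4] with ((C ∨ B) U[0,1] B), and (¬B ∨ D) at every k in [3,j-1].
  j=4: ((C ∨ B) U[0,1] B) — fails.
No j in the window works → until fails.

No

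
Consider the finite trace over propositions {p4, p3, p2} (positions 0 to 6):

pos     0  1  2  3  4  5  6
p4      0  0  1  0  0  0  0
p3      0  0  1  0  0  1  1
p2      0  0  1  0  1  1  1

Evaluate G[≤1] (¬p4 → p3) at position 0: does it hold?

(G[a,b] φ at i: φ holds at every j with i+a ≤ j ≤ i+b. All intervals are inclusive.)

Check (¬p4 → p3) at every j in [0,1]:
  j=0: antecedent true; consequent false → ✗
  j=1: antecedent true; consequent false → ✗
Fails at j=0 → formula fails.

False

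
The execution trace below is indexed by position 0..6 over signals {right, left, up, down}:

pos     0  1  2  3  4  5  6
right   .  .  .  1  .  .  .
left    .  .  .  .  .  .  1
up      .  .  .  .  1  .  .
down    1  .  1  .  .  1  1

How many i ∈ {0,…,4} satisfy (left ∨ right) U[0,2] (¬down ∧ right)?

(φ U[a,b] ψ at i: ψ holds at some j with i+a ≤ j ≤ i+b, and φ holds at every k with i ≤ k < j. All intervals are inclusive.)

Evaluate at each i in [0,4]:
  i=0: ✗ (no rhs in [0,2])
  i=1: ✗ (lhs fails at k=1 before rhs at j=3)
  i=2: ✗ (lhs fails at k=2 before rhs at j=3)
  i=3: ✓ (rhs at j=3)
  i=4: ✗ (no rhs in [4,6])
Positions where it holds: {3} → 1.

1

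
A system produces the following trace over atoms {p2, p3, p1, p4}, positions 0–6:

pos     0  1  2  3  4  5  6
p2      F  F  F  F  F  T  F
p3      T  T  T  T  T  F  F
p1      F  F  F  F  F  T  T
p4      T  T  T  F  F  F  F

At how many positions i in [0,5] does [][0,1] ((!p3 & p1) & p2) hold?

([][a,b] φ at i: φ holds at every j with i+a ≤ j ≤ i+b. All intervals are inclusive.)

Evaluate at each i in [0,5]:
  i=0: ✗ (fails at j=0)
  i=1: ✗ (fails at j=1)
  i=2: ✗ (fails at j=2)
  i=3: ✗ (fails at j=3)
  i=4: ✗ (fails at j=4)
  i=5: ✗ (fails at j=6)
Positions where it holds: {} → 0.

0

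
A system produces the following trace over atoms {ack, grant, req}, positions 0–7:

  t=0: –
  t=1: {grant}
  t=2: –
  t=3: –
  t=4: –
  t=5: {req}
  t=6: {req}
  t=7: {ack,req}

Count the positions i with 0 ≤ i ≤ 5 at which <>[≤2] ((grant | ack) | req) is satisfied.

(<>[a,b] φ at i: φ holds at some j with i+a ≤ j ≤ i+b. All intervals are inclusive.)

Evaluate at each i in [0,5]:
  i=0: ✓ (witness j=1)
  i=1: ✓ (witness j=1)
  i=2: ✗ (none in [2,4])
  i=3: ✓ (witness j=5)
  i=4: ✓ (witness j=5)
  i=5: ✓ (witness j=5)
Positions where it holds: {0, 1, 3, 4, 5} → 5.

5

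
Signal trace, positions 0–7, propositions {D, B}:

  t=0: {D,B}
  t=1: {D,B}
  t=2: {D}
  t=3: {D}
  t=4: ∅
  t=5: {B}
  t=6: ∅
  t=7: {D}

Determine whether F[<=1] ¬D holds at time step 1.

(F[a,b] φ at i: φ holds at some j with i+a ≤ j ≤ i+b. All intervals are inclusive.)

No

Check ¬D at each j in [1,2]:
  j=1: false
  j=2: false
No position in the window satisfies it → formula fails.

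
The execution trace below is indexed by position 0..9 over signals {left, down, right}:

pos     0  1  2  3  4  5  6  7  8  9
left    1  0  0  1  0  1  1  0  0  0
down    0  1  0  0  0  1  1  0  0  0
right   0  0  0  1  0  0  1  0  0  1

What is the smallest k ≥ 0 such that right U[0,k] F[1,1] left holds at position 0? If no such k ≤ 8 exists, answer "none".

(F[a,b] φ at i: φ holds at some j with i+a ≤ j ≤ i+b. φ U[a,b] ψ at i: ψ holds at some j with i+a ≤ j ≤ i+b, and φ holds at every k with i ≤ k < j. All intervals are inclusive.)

Need earliest j ≥ 0 with F[1,1] left, and right at every k in [0,j-1].
  j=0: rhs fails.
  j=1: rhs fails.
  j=2: rhs holds but lhs fails at k=0.
  j=3: rhs fails.
  j=4: rhs holds but lhs fails at k=0.
  j=5: rhs holds but lhs fails at k=0.
  j=6: rhs fails.
  j=7: rhs fails.
  j=8: rhs fails.
No witness within the range → none.

none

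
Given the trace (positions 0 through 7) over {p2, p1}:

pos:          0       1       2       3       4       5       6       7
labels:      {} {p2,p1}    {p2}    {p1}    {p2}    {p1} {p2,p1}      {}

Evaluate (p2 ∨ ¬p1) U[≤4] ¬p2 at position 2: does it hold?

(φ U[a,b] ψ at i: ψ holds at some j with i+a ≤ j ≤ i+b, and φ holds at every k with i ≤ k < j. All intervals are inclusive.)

True

Need some j in [2,6] with ¬p2, and (p2 ∨ ¬p1) at every k in [2,j-1].
  j=2: ¬p2 false.
  j=3: ¬p2 holds; (p2 ∨ ¬p1) holds at every k in [2,2] → satisfied.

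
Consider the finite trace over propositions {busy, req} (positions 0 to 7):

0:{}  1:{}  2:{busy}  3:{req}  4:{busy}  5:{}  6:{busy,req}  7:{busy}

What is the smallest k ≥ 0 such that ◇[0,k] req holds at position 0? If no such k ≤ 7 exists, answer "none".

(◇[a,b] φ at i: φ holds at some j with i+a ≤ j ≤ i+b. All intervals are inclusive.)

3

Scan j = 0,1,… for req:
  j=0: fails
  j=1: fails
  j=2: fails
  j=3: holds
First hit at j=3, so smallest k = 3-0 = 3.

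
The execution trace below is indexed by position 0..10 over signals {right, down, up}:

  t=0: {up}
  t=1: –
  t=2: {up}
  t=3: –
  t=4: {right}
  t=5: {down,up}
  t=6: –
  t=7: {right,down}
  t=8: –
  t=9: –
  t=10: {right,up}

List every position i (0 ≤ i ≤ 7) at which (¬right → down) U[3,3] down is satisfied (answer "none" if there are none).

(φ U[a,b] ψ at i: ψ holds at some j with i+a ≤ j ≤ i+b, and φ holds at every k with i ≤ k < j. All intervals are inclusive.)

none

Evaluate at each i in [0,7]:
  i=0: ✗ (no rhs in [3,3])
  i=1: ✗ (no rhs in [4,4])
  i=2: ✗ (lhs fails at k=2 before rhs at j=5)
  i=3: ✗ (no rhs in [6,6])
  i=4: ✗ (lhs fails at k=6 before rhs at j=7)
  i=5: ✗ (no rhs in [8,8])
  i=6: ✗ (no rhs in [9,9])
  i=7: ✗ (no rhs in [10,10])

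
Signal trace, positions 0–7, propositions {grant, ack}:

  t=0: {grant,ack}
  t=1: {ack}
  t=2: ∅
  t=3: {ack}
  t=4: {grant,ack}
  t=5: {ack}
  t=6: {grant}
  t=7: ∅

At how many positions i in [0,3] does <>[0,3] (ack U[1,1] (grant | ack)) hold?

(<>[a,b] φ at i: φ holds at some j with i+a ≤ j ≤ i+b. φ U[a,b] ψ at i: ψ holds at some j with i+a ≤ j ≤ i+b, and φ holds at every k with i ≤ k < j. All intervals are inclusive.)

4

Evaluate at each i in [0,3]:
  i=0: ✓ (witness j=0)
  i=1: ✓ (witness j=3)
  i=2: ✓ (witness j=3)
  i=3: ✓ (witness j=3)
Positions where it holds: {0, 1, 2, 3} → 4.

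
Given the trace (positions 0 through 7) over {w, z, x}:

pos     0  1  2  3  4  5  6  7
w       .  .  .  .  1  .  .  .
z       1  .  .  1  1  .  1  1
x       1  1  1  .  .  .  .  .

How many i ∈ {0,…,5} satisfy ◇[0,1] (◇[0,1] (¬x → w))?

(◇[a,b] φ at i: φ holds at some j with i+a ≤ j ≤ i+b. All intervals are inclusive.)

5

Evaluate at each i in [0,5]:
  i=0: ✓ (witness j=0)
  i=1: ✓ (witness j=1)
  i=2: ✓ (witness j=2)
  i=3: ✓ (witness j=3)
  i=4: ✓ (witness j=4)
  i=5: ✗ (none in [5,6])
Positions where it holds: {0, 1, 2, 3, 4} → 5.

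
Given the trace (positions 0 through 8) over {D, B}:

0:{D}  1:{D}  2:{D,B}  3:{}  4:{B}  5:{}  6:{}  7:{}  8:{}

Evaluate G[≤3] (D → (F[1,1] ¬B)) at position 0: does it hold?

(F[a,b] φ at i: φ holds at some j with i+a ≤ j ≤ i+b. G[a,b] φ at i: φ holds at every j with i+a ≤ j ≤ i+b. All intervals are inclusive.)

No

Check (D → (F[1,1] ¬B)) at every j in [0,3]:
  j=0: antecedent true; consequent holds (witness at 1) → ✓
  j=1: antecedent true; consequent fails (none in [2,2]) → ✗
  j=2: antecedent true; consequent holds (witness at 3) → ✓
  j=3: antecedent false → ✓
Fails at j=1 → formula fails.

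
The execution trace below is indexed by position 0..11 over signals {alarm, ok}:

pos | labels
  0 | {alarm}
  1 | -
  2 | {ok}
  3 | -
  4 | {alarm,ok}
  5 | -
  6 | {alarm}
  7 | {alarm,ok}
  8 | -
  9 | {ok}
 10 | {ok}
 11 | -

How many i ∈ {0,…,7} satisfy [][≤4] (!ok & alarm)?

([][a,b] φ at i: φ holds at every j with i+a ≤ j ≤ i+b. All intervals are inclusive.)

Evaluate at each i in [0,7]:
  i=0: ✗ (fails at j=1)
  i=1: ✗ (fails at j=1)
  i=2: ✗ (fails at j=2)
  i=3: ✗ (fails at j=3)
  i=4: ✗ (fails at j=4)
  i=5: ✗ (fails at j=5)
  i=6: ✗ (fails at j=7)
  i=7: ✗ (fails at j=7)
Positions where it holds: {} → 0.

0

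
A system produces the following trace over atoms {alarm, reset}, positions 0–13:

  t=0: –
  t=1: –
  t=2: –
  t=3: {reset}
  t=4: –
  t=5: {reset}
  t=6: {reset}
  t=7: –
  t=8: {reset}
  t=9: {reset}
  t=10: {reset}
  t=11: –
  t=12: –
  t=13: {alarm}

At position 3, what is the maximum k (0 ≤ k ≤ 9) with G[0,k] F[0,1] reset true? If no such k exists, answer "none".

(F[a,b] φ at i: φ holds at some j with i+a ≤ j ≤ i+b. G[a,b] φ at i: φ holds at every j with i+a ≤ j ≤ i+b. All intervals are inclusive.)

7

F[0,1] reset must hold from j=3 onward; find where it first fails.
  j=3: holds
  j=4: holds
  j=5: holds
  j=6: holds
  j=7: holds
  j=8: holds
  j=9: holds
  j=10: holds
  j=11: fails
Holds on [3,10], so largest k = 7.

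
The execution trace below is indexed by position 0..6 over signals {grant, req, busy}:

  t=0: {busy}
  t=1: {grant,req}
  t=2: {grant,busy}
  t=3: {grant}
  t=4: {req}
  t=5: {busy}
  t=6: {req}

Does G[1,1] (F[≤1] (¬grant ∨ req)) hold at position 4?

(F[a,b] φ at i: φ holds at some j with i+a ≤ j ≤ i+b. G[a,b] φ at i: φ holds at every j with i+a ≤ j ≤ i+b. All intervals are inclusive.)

Check F[≤1] (¬grant ∨ req) at every j in [5,5]:
  j=5: holds (witness at 5)
All positions satisfy it → formula holds.

Holds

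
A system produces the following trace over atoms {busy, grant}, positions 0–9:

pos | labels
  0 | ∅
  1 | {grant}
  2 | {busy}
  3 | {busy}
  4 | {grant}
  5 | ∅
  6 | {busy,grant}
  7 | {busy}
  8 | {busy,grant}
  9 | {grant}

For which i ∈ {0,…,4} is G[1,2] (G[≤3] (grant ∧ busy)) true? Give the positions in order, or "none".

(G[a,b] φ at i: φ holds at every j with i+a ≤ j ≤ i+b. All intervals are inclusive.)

none

Evaluate at each i in [0,4]:
  i=0: ✗ (fails at j=1)
  i=1: ✗ (fails at j=2)
  i=2: ✗ (fails at j=3)
  i=3: ✗ (fails at j=4)
  i=4: ✗ (fails at j=5)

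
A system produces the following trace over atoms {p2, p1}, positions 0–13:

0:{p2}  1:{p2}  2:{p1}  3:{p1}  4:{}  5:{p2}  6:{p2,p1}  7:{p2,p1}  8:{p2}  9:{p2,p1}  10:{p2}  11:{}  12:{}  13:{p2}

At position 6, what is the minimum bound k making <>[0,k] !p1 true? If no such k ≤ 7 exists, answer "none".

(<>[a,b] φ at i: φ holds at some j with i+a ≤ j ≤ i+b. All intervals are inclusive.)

2

Scan j = 6,7,… for !p1:
  j=6: fails
  j=7: fails
  j=8: holds
First hit at j=8, so smallest k = 8-6 = 2.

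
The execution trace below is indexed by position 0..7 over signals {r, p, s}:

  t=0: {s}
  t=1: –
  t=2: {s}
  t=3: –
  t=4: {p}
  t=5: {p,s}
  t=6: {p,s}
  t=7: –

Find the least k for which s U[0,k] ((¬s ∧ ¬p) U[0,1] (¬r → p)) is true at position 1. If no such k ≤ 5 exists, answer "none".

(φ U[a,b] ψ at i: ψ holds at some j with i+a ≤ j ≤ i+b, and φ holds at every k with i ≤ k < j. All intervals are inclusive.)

Need earliest j ≥ 1 with ((¬s ∧ ¬p) U[0,1] (¬r → p)), and s at every k in [1,j-1].
  j=1: rhs fails.
  j=2: rhs fails.
  j=3: rhs holds but lhs fails at k=1.
  j=4: rhs holds but lhs fails at k=1.
  j=5: rhs holds but lhs fails at k=1.
  j=6: rhs holds but lhs fails at k=1.
No witness within the range → none.

none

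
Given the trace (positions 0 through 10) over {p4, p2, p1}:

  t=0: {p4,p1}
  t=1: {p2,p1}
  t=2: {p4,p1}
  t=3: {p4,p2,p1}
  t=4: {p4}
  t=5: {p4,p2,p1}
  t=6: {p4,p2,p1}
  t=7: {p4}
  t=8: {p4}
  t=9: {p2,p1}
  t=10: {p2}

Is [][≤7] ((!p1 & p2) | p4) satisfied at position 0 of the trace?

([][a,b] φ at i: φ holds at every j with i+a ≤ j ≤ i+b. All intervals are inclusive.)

Check ((!p1 & p2) | p4) at every j in [0,7]:
  j=0: true
  j=1: false
  j=2: true
  j=3: true
  j=4: true
  j=5: true
  j=6: true
  j=7: true
Fails at j=1 → formula fails.

Does not hold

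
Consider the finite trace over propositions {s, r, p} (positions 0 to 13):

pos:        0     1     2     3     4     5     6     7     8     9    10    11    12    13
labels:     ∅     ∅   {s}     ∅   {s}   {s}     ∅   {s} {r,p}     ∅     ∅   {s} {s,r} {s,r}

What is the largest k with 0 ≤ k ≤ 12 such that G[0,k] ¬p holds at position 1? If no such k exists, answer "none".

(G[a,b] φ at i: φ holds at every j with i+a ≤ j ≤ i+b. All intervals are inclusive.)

¬p must hold from j=1 onward; find where it first fails.
  j=1: holds
  j=2: holds
  j=3: holds
  j=4: holds
  j=5: holds
  j=6: holds
  j=7: holds
  j=8: fails
Holds on [1,7], so largest k = 6.

6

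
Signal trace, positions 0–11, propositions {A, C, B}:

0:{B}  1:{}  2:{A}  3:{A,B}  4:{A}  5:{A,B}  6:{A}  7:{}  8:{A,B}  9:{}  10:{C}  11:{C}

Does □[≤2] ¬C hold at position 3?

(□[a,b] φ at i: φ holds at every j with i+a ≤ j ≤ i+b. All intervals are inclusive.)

Check ¬C at every j in [3,5]:
  j=3: true
  j=4: true
  j=5: true
All positions satisfy it → formula holds.

True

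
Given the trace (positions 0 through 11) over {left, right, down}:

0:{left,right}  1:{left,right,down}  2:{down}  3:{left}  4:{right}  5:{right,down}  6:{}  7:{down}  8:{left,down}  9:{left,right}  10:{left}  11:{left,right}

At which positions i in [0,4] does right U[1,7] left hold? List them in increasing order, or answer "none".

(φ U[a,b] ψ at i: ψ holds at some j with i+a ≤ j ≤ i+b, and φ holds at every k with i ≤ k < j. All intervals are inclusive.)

0

Evaluate at each i in [0,4]:
  i=0: ✓ (rhs at j=1; lhs holds on [0,0])
  i=1: ✗ (lhs fails at k=2 before rhs at j=3)
  i=2: ✗ (lhs fails at k=2 before rhs at j=3)
  i=3: ✗ (lhs fails at k=3 before rhs at j=8)
  i=4: ✗ (lhs fails at k=6 before rhs at j=8)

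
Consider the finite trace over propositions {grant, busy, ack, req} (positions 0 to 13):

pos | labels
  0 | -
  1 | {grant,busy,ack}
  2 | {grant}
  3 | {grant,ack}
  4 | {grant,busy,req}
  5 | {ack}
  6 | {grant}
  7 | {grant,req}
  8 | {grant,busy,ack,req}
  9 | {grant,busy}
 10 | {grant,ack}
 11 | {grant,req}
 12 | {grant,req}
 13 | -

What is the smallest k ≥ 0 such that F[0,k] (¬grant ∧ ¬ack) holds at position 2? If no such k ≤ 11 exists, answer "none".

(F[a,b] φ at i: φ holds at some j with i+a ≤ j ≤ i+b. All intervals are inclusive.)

Scan j = 2,3,… for (¬grant ∧ ¬ack):
  j=2: fails
  j=3: fails
  j=4: fails
  j=5: fails
  j=6: fails
  j=7: fails
  j=8: fails
  j=9: fails
  j=10: fails
  j=11: fails
  j=12: fails
  j=13: holds
First hit at j=13, so smallest k = 13-2 = 11.

11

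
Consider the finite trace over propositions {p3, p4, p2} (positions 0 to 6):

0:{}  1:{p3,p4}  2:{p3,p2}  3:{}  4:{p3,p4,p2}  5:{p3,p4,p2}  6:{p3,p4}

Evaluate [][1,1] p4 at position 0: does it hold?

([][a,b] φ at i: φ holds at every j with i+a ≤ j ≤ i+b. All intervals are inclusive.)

Check p4 at every j in [1,1]:
  j=1: true
All positions satisfy it → formula holds.

Holds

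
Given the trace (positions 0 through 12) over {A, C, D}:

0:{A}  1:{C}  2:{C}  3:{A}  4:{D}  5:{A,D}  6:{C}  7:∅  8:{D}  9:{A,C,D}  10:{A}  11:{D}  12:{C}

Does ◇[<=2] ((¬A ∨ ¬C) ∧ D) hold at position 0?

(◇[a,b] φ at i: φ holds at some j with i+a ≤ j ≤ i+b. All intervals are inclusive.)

No

Check ((¬A ∨ ¬C) ∧ D) at each j in [0,2]:
  j=0: false
  j=1: false
  j=2: false
No position in the window satisfies it → formula fails.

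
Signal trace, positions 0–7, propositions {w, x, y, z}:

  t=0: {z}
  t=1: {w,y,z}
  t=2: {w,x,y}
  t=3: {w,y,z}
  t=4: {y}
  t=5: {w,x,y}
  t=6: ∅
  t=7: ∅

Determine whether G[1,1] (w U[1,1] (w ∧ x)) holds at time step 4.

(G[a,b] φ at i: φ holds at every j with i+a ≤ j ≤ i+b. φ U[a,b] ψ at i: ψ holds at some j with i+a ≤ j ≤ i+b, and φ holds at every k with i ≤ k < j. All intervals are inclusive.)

Check (w U[1,1] (w ∧ x)) at every j in [5,5]:
  j=5: fails
Fails at j=5 → formula fails.

Does not hold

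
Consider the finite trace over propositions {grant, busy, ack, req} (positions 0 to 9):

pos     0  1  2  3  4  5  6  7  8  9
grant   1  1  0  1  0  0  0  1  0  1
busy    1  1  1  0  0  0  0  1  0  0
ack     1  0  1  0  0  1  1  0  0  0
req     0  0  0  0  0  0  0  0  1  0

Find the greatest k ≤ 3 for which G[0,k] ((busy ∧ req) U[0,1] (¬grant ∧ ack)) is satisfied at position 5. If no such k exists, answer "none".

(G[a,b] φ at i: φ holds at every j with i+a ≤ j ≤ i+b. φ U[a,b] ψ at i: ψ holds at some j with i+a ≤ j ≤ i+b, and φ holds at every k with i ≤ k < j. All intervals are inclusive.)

((busy ∧ req) U[0,1] (¬grant ∧ ack)) must hold from j=5 onward; find where it first fails.
  j=5: holds
  j=6: holds
  j=7: fails
Holds on [5,6], so largest k = 1.

1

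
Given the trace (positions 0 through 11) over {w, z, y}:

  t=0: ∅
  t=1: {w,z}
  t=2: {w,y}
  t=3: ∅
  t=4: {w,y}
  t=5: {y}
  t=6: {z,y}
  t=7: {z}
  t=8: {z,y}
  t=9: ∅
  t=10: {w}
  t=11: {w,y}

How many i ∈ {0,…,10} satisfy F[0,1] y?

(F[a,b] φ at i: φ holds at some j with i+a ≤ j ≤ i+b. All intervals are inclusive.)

9

Evaluate at each i in [0,10]:
  i=0: ✗ (none in [0,1])
  i=1: ✓ (witness j=2)
  i=2: ✓ (witness j=2)
  i=3: ✓ (witness j=4)
  i=4: ✓ (witness j=4)
  i=5: ✓ (witness j=5)
  i=6: ✓ (witness j=6)
  i=7: ✓ (witness j=8)
  i=8: ✓ (witness j=8)
  i=9: ✗ (none in [9,10])
  i=10: ✓ (witness j=11)
Positions where it holds: {1, 2, 3, 4, 5, 6, 7, 8, 10} → 9.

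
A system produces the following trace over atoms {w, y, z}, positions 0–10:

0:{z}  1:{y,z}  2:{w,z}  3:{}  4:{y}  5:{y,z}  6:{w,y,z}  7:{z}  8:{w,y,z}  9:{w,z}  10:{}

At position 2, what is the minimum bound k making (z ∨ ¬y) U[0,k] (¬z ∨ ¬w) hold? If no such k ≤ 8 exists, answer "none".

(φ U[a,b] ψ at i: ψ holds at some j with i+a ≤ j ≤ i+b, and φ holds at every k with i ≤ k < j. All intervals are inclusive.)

1

Need earliest j ≥ 2 with (¬z ∨ ¬w), and (z ∨ ¬y) at every k in [2,j-1].
  j=2: rhs fails.
  j=3: rhs holds; lhs holds on [2,2]. k = 1.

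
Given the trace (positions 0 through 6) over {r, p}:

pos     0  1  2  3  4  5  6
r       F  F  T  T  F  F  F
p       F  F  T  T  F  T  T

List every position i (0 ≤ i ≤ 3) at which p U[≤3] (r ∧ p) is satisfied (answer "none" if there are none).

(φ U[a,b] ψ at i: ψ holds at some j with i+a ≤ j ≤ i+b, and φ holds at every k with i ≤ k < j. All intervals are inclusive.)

Evaluate at each i in [0,3]:
  i=0: ✗ (lhs fails at k=0 before rhs at j=2)
  i=1: ✗ (lhs fails at k=1 before rhs at j=2)
  i=2: ✓ (rhs at j=2)
  i=3: ✓ (rhs at j=3)

2, 3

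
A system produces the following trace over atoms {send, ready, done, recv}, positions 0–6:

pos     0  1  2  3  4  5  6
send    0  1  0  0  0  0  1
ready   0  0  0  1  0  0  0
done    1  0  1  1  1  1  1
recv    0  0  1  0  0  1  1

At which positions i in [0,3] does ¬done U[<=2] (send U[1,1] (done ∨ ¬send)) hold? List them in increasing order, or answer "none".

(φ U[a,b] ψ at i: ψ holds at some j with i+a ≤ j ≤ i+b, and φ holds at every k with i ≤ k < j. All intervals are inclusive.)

1

Evaluate at each i in [0,3]:
  i=0: ✗ (lhs fails at k=0 before rhs at j=1)
  i=1: ✓ (rhs at j=1)
  i=2: ✗ (no rhs in [2,4])
  i=3: ✗ (no rhs in [3,5])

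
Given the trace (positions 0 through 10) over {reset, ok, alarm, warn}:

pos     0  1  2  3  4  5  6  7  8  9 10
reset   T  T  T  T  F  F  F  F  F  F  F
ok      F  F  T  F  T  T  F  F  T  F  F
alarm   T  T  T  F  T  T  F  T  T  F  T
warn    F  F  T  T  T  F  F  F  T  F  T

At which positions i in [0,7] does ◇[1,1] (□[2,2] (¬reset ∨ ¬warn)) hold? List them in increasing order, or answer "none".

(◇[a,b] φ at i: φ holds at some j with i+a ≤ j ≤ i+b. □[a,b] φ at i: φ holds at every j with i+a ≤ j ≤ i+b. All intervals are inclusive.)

1, 2, 3, 4, 5, 6, 7

Evaluate at each i in [0,7]:
  i=0: ✗ (none in [1,1])
  i=1: ✓ (witness j=2)
  i=2: ✓ (witness j=3)
  i=3: ✓ (witness j=4)
  i=4: ✓ (witness j=5)
  i=5: ✓ (witness j=6)
  i=6: ✓ (witness j=7)
  i=7: ✓ (witness j=8)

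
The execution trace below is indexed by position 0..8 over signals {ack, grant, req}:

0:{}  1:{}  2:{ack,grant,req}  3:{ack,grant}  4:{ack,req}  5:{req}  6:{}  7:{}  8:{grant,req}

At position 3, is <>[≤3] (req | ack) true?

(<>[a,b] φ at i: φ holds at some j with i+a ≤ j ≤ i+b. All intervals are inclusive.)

Check (req | ack) at each j in [3,6]:
  j=3: true
  j=4: true
  j=5: true
  j=6: false
Found at j=3 → formula holds.

Yes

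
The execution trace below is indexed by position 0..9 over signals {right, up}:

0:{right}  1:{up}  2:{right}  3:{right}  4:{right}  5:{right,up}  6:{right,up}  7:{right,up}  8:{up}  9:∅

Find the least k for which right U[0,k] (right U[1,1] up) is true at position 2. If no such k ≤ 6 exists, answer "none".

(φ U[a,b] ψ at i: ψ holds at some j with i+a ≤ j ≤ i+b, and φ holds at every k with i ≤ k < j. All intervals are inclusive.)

2

Need earliest j ≥ 2 with (right U[1,1] up), and right at every k in [2,j-1].
  j=2: rhs fails.
  j=3: rhs fails.
  j=4: rhs holds; lhs holds on [2,3]. k = 2.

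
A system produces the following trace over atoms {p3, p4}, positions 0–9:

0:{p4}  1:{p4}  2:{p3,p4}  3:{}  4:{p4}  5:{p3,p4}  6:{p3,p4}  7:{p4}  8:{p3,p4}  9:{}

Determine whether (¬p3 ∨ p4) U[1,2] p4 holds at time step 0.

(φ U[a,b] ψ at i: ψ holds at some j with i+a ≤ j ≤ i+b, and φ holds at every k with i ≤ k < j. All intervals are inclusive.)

Yes

Need some j in [1,2] with p4, and (¬p3 ∨ p4) at every k in [0,j-1].
  j=1: p4 holds; (¬p3 ∨ p4) holds at every k in [0,0] → satisfied.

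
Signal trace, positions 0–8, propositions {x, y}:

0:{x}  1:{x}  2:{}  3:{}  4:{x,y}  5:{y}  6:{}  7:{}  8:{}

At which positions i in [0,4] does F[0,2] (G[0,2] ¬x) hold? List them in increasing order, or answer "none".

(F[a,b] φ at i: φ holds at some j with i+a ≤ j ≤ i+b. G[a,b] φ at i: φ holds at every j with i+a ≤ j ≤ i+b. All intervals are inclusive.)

Evaluate at each i in [0,4]:
  i=0: ✗ (none in [0,2])
  i=1: ✗ (none in [1,3])
  i=2: ✗ (none in [2,4])
  i=3: ✓ (witness j=5)
  i=4: ✓ (witness j=5)

3, 4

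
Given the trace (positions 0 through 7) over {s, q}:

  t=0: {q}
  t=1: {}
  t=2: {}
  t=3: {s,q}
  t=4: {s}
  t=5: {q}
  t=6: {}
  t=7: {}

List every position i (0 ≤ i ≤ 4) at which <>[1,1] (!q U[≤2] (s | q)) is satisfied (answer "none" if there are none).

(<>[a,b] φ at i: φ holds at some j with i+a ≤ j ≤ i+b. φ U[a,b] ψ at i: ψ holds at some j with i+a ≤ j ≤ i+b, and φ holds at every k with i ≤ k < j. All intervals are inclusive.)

Evaluate at each i in [0,4]:
  i=0: ✓ (witness j=1)
  i=1: ✓ (witness j=2)
  i=2: ✓ (witness j=3)
  i=3: ✓ (witness j=4)
  i=4: ✓ (witness j=5)

0, 1, 2, 3, 4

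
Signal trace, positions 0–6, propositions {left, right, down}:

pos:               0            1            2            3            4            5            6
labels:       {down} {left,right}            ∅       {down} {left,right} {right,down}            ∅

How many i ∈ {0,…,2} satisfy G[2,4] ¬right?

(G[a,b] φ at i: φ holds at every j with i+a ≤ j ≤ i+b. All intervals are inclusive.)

Evaluate at each i in [0,2]:
  i=0: ✗ (fails at j=4)
  i=1: ✗ (fails at j=4)
  i=2: ✗ (fails at j=4)
Positions where it holds: {} → 0.

0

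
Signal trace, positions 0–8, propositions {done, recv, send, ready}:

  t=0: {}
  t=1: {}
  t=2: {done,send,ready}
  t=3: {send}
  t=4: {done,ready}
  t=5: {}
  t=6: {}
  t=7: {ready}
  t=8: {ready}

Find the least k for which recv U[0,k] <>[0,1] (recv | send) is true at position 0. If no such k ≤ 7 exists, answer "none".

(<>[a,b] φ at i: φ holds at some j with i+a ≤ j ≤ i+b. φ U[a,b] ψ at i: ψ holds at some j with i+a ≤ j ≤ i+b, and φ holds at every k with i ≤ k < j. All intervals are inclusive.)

none

Need earliest j ≥ 0 with <>[0,1] (recv | send), and recv at every k in [0,j-1].
  j=0: rhs fails.
  j=1: rhs holds but lhs fails at k=0.
  j=2: rhs holds but lhs fails at k=0.
  j=3: rhs holds but lhs fails at k=0.
  j=4: rhs fails.
  j=5: rhs fails.
  j=6: rhs fails.
  j=7: rhs fails.
No witness within the range → none.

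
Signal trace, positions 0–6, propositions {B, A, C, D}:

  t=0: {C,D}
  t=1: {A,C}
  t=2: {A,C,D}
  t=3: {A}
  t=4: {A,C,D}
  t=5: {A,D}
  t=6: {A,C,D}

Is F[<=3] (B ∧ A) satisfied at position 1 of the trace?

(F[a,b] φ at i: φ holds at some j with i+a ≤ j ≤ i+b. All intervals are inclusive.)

No

Check (B ∧ A) at each j in [1,4]:
  j=1: false
  j=2: false
  j=3: false
  j=4: false
No position in the window satisfies it → formula fails.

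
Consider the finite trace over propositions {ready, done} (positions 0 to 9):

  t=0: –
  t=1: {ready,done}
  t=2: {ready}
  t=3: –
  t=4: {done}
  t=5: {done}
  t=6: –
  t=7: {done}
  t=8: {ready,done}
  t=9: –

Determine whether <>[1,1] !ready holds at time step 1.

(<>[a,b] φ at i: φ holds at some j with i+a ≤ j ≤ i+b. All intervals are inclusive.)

No

Check !ready at each j in [2,2]:
  j=2: false
No position in the window satisfies it → formula fails.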